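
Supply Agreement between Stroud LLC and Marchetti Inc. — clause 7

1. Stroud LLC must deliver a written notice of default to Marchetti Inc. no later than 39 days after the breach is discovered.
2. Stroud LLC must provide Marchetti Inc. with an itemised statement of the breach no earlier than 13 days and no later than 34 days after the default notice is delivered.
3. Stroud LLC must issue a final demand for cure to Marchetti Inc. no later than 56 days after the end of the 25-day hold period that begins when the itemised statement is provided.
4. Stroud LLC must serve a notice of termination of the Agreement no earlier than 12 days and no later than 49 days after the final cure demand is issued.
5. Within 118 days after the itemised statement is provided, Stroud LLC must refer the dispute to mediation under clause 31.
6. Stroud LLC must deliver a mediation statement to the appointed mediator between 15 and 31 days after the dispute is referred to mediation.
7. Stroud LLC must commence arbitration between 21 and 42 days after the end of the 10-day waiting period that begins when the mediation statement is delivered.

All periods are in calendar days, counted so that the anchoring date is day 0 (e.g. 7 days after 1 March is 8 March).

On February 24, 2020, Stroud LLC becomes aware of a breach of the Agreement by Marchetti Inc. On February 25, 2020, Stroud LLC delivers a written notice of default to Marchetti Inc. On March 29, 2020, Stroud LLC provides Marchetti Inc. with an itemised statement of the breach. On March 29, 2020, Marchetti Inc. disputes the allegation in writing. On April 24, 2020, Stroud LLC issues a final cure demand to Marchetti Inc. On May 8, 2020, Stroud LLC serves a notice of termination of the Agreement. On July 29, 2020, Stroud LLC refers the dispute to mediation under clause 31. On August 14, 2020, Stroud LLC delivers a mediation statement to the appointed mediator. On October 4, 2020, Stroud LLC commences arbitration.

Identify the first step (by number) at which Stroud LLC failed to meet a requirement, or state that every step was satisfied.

Step 5

(1) due by February 24, 2020 + 39 days = April 3, 2020; February 25, 2020 is within that limit.
(2) the permitted window runs from February 25, 2020 + 13 = March 9, 2020 to February 25, 2020 + 34 = March 30, 2020; done March 29, 2020 — within the window.
(3) due by April 23, 2020 + 56 days = June 18, 2020; completed April 24, 2020, before the deadline.
(4) the permitted window runs from April 24, 2020 + 12 = May 6, 2020 to April 24, 2020 + 49 = June 12, 2020; done May 8, 2020, which is between those dates.
(5) due by March 29, 2020 + 118 days = July 25, 2020; done July 29, 2020 — 4 days late.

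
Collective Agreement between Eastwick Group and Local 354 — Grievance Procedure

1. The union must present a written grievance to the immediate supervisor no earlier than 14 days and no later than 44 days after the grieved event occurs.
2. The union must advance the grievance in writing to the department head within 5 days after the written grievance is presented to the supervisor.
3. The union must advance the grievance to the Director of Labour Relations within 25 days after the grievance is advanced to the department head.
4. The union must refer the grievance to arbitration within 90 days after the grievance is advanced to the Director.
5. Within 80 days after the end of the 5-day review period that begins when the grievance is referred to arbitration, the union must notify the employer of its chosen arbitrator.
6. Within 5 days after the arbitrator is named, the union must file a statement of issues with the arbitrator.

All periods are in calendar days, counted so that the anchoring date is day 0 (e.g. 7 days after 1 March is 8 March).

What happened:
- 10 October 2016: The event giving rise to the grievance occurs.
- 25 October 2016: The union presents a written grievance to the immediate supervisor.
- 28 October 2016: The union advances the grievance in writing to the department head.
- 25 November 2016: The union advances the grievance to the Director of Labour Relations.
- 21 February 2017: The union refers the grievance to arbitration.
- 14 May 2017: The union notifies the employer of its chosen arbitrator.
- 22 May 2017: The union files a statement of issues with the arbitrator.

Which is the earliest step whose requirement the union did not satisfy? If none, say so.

Step 3

Step 1 — 14 and 44 days from 10 October 2016 (when the grieved event occurs) are 24 October 2016 and 23 November 2016 respectively; 25 October 2016 falls inside that range.
Step 2 — counting 5 days from 25 October 2016 (when the written grievance is presented to the supervisor) gives a deadline of 30 October 2016; 28 October 2016 is within that limit.
Step 3 — counting 25 days from 28 October 2016 (when the grievance is advanced to the department head) gives a deadline of 22 November 2016; done 25 November 2016 — 3 days late.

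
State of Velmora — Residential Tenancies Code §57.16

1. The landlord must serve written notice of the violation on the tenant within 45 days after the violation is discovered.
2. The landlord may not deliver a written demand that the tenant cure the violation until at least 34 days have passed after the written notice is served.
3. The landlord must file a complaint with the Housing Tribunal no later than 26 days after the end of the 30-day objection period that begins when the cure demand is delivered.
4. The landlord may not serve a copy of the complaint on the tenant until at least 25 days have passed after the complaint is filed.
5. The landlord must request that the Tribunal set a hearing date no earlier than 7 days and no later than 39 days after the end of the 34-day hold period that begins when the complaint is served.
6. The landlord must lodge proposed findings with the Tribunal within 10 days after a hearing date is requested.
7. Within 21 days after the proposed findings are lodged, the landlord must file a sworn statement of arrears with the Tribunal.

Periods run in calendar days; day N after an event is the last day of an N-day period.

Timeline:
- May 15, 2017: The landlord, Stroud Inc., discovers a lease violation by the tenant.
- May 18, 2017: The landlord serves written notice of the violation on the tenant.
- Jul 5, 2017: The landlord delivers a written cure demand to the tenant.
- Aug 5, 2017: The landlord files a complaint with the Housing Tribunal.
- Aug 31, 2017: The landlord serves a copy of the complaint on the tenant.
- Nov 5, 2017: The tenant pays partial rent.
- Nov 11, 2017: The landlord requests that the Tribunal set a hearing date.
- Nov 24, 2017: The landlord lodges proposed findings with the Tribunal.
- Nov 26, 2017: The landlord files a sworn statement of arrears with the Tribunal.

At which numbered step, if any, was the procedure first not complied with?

Step 6

Step 1: 45 days after May 15, 2017 (when the violation is discovered) is Jun 29, 2017; done May 18, 2017 — timely.
Step 2: the earliest permitted date is 34 days after May 18, 2017 (when the written notice is served), i.e. Jun 21, 2017; done Jul 5, 2017 — permitted.
Step 3: 26 days after Aug 4, 2017 (end of the 30-day objection period, which began when the cure demand is delivered on Jul 5, 2017) is Aug 30, 2017; done Aug 5, 2017 — timely.
Step 4: the earliest permitted date is 25 days after Aug 5, 2017 (when the complaint is filed), i.e. Aug 30, 2017; done Aug 31, 2017, after the minimum wait.
Step 5: the window is 7–39 days after Oct 4, 2017 (end of the 34-day hold period, which began when the complaint is served on Aug 31, 2017), so Oct 11, 2017 through Nov 12, 2017; done Nov 11, 2017 — within the window.
Step 6: 10 days after Nov 11, 2017 (when a hearing date is requested) is Nov 21, 2017; done Nov 24, 2017 — 3 days late.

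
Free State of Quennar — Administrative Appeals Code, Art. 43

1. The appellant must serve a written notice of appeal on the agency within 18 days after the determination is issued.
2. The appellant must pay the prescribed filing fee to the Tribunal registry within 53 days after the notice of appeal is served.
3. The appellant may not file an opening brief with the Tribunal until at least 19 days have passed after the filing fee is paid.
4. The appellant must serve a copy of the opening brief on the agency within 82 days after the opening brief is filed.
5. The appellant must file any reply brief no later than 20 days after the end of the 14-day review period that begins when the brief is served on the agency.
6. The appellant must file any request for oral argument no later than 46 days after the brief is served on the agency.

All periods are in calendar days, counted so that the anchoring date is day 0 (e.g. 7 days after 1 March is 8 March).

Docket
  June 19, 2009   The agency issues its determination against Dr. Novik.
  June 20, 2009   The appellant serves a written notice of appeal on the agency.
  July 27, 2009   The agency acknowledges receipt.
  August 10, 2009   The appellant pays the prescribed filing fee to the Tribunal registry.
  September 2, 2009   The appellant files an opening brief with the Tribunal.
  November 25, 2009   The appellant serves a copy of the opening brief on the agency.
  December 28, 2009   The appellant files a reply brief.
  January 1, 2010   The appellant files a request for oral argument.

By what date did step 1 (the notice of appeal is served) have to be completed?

Step 1 runs from June 19, 2009, when the determination is issued. 18 days after June 19, 2009 is July 7, 2009.

July 7, 2009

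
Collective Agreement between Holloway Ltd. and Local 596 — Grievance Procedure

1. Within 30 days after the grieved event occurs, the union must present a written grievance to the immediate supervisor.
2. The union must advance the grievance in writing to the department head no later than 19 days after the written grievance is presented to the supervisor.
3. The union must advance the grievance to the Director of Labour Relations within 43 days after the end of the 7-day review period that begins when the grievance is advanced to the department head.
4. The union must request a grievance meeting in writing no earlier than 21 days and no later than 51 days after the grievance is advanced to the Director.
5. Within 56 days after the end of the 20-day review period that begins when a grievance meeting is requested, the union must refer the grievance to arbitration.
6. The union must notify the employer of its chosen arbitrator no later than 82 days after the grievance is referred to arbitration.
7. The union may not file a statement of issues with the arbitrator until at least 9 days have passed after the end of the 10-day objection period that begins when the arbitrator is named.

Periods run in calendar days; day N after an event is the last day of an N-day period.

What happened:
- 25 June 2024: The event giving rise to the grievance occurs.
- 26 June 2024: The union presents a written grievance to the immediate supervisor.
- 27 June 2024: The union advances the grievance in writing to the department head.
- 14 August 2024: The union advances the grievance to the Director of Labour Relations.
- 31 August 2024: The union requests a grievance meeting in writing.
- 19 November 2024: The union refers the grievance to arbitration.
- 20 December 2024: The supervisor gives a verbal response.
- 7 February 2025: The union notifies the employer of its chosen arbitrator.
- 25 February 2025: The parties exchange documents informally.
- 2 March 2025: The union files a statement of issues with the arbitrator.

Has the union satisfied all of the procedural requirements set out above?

Step 1 — counting 30 days from 25 June 2024 (when the grieved event occurs) gives a deadline of 25 July 2024; done 26 June 2024 — timely.
Step 2 — counting 19 days from 26 June 2024 (when the written grievance is presented to the supervisor) gives a deadline of 15 July 2024; done 27 June 2024 — timely.
Step 3 — counting 43 days from 4 July 2024 (end of the 7-day review period, which began when the grievance is advanced to the department head on 27 June 2024) gives a deadline of 16 August 2024; 14 August 2024 is within that limit.
Step 4 — 21 and 51 days from 14 August 2024 (when the grievance is advanced to the Director) are 4 September 2024 and 4 October 2024 respectively; done 31 August 2024 — 4 days before the window opened.

No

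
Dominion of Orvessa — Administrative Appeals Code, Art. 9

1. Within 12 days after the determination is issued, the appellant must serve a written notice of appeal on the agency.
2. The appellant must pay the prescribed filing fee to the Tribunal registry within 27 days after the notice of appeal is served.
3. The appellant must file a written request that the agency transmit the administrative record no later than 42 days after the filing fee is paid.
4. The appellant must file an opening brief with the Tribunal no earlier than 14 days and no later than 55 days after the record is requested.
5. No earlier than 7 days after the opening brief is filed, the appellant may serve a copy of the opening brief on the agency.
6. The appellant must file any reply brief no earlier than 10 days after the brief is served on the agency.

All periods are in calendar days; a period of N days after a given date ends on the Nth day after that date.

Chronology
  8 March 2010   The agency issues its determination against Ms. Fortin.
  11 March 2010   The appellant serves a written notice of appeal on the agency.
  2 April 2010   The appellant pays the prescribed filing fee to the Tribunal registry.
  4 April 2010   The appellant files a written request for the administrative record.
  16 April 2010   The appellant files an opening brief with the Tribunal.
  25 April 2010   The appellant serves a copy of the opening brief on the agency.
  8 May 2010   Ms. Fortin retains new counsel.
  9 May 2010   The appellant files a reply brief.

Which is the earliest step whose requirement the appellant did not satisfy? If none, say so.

Step 4

Step 1: 12 days after 8 March 2010 (when the determination is issued) is 20 March 2010; completed 11 March 2010, before the deadline.
Step 2: 27 days after 11 March 2010 (when the notice of appeal is served) is 7 April 2010; completed 2 April 2010, before the deadline.
Step 3: 42 days after 2 April 2010 (when the filing fee is paid) is 14 May 2010; completed 4 April 2010, before the deadline.
Step 4: the window is 14–55 days after 4 April 2010 (when the record is requested), so 18 April 2010 through 29 May 2010; done 16 April 2010 — 2 days before the window opened.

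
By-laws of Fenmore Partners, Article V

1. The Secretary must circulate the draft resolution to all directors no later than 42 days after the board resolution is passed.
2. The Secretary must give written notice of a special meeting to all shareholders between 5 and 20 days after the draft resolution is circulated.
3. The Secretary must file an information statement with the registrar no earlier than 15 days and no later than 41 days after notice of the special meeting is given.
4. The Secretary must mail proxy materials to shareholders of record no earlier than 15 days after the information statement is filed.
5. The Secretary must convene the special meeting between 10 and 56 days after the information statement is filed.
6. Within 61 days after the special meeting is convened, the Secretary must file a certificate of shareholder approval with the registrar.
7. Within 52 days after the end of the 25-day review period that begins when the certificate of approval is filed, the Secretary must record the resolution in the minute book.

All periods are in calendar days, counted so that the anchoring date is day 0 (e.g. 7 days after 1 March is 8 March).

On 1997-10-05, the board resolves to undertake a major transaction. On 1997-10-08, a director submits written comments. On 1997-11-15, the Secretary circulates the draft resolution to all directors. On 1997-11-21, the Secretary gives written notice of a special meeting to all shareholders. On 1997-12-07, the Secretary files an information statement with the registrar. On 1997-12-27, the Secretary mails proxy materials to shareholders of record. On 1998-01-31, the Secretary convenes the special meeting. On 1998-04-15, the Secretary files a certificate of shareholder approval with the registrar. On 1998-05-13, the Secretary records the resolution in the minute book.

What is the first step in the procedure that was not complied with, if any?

Step 6

Step 1 — counting 42 days from 1997-10-05 (when the board resolution is passed) gives a deadline of 1997-11-16; completed 1997-11-15, before the deadline.
Step 2 — 5 and 20 days from 1997-11-15 (when the draft resolution is circulated) are 1997-11-20 and 1997-12-05 respectively; done 1997-11-21 — within the window.
Step 3 — 15 and 41 days from 1997-11-21 (when notice of the special meeting is given) are 1997-12-06 and 1998-01-01 respectively; done 1997-12-07, which is between those dates.
Step 4 — must wait 15 days from 1997-12-07 (when the information statement is filed), so not before 1997-12-22; done 1997-12-27 — permitted.
Step 5 — 10 and 56 days from 1997-12-07 (when the information statement is filed) are 1997-12-17 and 1998-02-01 respectively; done 1998-01-31, which is between those dates.
Step 6 — counting 61 days from 1998-01-31 (when the special meeting is convened) gives a deadline of 1998-04-02; not done until 1998-04-15, 13 days after the deadline.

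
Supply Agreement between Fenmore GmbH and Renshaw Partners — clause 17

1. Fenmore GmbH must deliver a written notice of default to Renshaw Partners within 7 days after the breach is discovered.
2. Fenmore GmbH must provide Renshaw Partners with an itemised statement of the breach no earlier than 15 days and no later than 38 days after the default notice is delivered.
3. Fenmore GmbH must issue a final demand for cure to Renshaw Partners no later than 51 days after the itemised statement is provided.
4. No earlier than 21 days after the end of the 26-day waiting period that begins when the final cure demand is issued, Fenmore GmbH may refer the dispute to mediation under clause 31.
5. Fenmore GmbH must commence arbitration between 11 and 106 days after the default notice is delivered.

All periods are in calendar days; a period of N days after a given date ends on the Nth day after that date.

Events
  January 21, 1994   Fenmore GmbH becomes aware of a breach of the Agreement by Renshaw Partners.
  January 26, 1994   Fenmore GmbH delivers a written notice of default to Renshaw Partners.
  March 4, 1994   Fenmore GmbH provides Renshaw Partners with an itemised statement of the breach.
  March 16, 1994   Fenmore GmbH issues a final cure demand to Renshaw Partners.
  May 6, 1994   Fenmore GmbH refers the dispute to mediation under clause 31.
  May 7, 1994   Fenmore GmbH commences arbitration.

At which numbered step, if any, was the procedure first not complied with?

None — every step was satisfied

(1) due by January 21, 1994 + 7 days = January 28, 1994; January 26, 1994 is within that limit.
(2) the permitted window runs from January 26, 1994 + 15 = February 10, 1994 to January 26, 1994 + 38 = March 5, 1994; done March 4, 1994, which is between those dates.
(3) due by March 4, 1994 + 51 days = April 24, 1994; completed March 16, 1994, before the deadline.
(4) permitted from April 11, 1994 + 21 days = May 2, 1994 onward; done May 6, 1994 — permitted.
(5) the permitted window runs from January 26, 1994 + 11 = February 6, 1994 to January 26, 1994 + 106 = May 12, 1994; May 7, 1994 falls inside that range.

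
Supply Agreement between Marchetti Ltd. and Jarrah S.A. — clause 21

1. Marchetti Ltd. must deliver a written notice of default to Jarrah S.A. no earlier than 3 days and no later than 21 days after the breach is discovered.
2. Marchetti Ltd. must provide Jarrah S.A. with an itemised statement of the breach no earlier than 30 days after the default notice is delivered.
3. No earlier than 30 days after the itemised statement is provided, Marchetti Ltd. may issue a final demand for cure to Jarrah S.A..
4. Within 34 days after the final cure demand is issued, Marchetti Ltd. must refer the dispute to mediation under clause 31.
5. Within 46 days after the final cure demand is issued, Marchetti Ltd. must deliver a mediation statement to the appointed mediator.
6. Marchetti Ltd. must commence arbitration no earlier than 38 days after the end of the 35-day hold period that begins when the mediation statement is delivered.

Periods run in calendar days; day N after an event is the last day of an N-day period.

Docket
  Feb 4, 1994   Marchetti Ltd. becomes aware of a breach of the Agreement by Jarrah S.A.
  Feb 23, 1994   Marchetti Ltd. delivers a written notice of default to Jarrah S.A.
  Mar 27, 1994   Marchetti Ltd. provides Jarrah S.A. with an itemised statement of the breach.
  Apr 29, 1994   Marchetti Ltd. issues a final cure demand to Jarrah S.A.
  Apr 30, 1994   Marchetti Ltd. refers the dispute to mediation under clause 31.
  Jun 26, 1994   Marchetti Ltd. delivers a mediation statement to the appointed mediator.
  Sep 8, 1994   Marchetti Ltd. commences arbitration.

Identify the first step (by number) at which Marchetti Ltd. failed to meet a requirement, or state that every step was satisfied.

Step 5

(1) the permitted window runs from Feb 4, 1994 + 3 = Feb 7, 1994 to Feb 4, 1994 + 21 = Feb 25, 1994; done Feb 23, 1994, which is between those dates.
(2) permitted from Feb 23, 1994 + 30 days = Mar 25, 1994 onward; done Mar 27, 1994, after the minimum wait.
(3) permitted from Mar 27, 1994 + 30 days = Apr 26, 1994 onward; done Apr 29, 1994 — permitted.
(4) due by Apr 29, 1994 + 34 days = Jun 2, 1994; completed Apr 30, 1994, before the deadline.
(5) due by Apr 29, 1994 + 46 days = Jun 14, 1994; not done until Jun 26, 1994, 12 days after the deadline.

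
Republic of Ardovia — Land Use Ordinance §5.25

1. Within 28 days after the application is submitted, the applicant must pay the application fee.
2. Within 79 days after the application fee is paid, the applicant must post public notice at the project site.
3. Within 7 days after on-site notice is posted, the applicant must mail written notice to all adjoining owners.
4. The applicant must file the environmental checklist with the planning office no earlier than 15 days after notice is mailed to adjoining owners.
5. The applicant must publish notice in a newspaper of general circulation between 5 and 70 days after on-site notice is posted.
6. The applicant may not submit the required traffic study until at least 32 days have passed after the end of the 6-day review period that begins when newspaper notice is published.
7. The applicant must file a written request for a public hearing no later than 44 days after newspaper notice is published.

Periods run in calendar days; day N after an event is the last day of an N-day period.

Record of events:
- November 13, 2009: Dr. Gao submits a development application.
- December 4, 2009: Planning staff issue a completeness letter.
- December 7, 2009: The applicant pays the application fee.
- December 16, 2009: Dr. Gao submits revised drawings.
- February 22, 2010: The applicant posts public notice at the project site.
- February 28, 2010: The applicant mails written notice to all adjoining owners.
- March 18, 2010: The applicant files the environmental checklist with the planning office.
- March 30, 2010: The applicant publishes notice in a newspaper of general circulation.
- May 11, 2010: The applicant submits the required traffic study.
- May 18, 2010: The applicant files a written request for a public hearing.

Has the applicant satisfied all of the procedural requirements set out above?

No

Step 1: 28 days after November 13, 2009 (when the application is submitted) is December 11, 2009; done December 7, 2009 — timely.
Step 2: 79 days after December 7, 2009 (when the application fee is paid) is February 24, 2010; February 22, 2010 is within that limit.
Step 3: 7 days after February 22, 2010 (when on-site notice is posted) is March 1, 2010; done February 28, 2010 — timely.
Step 4: the earliest permitted date is 15 days after February 28, 2010 (when notice is mailed to adjoining owners), i.e. March 15, 2010; done March 18, 2010 — permitted.
Step 5: the window is 5–70 days after February 22, 2010 (when on-site notice is posted), so February 27, 2010 through May 3, 2010; done March 30, 2010, which is between those dates.
Step 6: the earliest permitted date is 32 days after April 5, 2010 (end of the 6-day review period, which began when newspaper notice is published on March 30, 2010), i.e. May 7, 2010; May 11, 2010 is on or after that date.
Step 7: 44 days after March 30, 2010 (when newspaper notice is published) is May 13, 2010; May 18, 2010 misses that deadline by 5 days.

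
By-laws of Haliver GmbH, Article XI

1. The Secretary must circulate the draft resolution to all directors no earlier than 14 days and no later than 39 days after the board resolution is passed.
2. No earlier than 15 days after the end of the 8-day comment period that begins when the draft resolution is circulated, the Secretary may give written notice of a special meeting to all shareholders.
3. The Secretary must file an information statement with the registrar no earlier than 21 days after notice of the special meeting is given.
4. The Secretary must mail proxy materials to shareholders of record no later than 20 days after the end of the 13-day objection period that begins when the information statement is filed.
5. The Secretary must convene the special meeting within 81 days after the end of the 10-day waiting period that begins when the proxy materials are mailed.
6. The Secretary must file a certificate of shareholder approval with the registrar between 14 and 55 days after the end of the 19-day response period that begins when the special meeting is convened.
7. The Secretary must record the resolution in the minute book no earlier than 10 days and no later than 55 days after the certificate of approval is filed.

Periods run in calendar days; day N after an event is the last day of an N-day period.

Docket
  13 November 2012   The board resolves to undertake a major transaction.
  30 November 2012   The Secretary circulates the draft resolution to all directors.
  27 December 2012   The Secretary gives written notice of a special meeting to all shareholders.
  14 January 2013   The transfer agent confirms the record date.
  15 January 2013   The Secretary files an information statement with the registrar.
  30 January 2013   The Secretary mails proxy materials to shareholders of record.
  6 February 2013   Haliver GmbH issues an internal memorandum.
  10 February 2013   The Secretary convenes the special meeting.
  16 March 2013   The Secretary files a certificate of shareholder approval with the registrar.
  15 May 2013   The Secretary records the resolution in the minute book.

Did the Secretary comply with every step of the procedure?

No

Step 1 — 14 and 39 days from 13 November 2012 (when the board resolution is passed) are 27 November 2012 and 22 December 2012 respectively; done 30 November 2012 — within the window.
Step 2 — must wait 15 days from 8 December 2012 (end of the 8-day comment period, which began when the draft resolution is circulated on 30 November 2012), so not before 23 December 2012; done 27 December 2012 — permitted.
Step 3 — must wait 21 days from 27 December 2012 (when notice of the special meeting is given), so not before 17 January 2013; 15 January 2013 is 2 days before the earliest permitted date.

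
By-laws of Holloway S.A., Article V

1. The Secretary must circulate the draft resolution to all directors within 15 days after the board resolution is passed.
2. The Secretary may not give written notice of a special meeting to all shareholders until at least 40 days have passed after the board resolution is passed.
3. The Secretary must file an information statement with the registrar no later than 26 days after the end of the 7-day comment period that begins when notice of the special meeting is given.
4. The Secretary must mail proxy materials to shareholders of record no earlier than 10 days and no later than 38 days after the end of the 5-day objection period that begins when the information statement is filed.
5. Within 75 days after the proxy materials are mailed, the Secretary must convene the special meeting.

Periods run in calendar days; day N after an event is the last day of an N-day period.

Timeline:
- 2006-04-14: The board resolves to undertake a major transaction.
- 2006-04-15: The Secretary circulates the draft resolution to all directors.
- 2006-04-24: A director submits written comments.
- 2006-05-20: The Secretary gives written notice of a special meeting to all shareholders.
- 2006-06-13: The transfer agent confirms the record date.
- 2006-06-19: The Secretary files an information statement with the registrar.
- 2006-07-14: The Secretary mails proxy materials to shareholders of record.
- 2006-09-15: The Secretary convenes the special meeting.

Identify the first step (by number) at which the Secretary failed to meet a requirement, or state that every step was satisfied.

Step 2

Step 1: 15 days after 2006-04-14 (when the board resolution is passed) is 2006-04-29; completed 2006-04-15, before the deadline.
Step 2: the earliest permitted date is 40 days after 2006-04-14 (when the board resolution is passed), i.e. 2006-05-24; 2006-05-20 is 4 days before the earliest permitted date.
Later steps need not be reached.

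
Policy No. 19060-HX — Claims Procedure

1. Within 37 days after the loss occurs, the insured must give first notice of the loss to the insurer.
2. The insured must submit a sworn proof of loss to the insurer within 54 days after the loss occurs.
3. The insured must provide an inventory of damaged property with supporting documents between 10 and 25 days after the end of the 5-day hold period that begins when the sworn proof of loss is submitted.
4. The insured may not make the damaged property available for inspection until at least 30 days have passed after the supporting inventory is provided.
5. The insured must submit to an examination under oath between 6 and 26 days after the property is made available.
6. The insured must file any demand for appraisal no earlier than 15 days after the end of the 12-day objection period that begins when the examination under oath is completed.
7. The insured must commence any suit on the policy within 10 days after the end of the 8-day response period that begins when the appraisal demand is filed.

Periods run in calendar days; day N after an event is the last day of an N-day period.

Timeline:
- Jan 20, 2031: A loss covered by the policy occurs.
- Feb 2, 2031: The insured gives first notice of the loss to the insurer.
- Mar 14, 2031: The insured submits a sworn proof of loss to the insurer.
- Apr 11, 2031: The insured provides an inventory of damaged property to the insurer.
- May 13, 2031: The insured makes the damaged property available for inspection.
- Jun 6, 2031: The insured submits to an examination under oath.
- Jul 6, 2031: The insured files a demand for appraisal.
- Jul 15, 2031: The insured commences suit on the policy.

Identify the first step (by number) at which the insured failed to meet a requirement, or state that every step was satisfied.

None — every step was satisfied

Step 1: 37 days after Jan 20, 2031 (when the loss occurs) is Feb 26, 2031; completed Feb 2, 2031, before the deadline.
Step 2: 54 days after Jan 20, 2031 (when the loss occurs) is Mar 15, 2031; done Mar 14, 2031 — timely.
Step 3: the window is 10–25 days after Mar 19, 2031 (end of the 5-day hold period, which began when the sworn proof of loss is submitted on Mar 14, 2031), so Mar 29, 2031 through Apr 13, 2031; Apr 11, 2031 falls inside that range.
Step 4: the earliest permitted date is 30 days after Apr 11, 2031 (when the supporting inventory is provided), i.e. May 11, 2031; May 13, 2031 is on or after that date.
Step 5: the window is 6–26 days after May 13, 2031 (when the property is made available), so May 19, 2031 through Jun 8, 2031; done Jun 6, 2031, which is between those dates.
Step 6: the earliest permitted date is 15 days after Jun 18, 2031 (end of the 12-day objection period, which began when the examination under oath is completed on Jun 6, 2031), i.e. Jul 3, 2031; done Jul 6, 2031 — permitted.
Step 7: 10 days after Jul 14, 2031 (end of the 8-day response period, which began when the appraisal demand is filed on Jul 6, 2031) is Jul 24, 2031; Jul 15, 2031 is within that limit.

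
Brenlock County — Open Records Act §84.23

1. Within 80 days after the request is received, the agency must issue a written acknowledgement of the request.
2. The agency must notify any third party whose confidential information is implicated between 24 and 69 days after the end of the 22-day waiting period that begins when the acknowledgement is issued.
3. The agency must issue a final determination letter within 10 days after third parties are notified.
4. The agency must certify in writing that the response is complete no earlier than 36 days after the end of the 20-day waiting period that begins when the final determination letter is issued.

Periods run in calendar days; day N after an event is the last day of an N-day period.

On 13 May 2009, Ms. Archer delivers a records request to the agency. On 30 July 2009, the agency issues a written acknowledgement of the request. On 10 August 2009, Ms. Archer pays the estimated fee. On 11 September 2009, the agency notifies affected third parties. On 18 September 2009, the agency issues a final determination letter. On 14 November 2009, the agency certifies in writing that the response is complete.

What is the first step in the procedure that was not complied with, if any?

Step 1: 80 days after 13 May 2009 (when the request is received) is 1 August 2009; completed 30 July 2009, before the deadline.
Step 2: the window is 24–69 days after 21 August 2009 (end of the 22-day waiting period, which began when the acknowledgement is issued on 30 July 2009), so 14 September 2009 through 29 October 2009; done 11 September 2009 — 3 days before the window opened.

Step 2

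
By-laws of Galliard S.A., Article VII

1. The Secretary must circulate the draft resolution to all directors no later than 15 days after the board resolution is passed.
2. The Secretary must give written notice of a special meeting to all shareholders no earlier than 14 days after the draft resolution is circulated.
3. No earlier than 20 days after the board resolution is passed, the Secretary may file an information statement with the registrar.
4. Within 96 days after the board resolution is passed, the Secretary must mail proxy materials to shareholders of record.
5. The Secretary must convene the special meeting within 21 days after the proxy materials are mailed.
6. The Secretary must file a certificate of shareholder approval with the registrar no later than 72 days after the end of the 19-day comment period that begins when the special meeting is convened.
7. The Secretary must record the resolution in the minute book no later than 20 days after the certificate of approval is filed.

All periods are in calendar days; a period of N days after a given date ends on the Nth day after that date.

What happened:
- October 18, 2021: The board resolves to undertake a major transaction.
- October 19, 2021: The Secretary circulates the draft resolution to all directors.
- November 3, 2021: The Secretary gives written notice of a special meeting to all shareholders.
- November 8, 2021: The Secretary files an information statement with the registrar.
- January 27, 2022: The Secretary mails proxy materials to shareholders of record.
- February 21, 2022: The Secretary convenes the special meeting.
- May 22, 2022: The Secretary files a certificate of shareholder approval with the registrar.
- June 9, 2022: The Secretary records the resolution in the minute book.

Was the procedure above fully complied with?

(1) due by October 18, 2021 + 15 days = November 2, 2021; October 19, 2021 is within that limit.
(2) permitted from October 19, 2021 + 14 days = November 2, 2021 onward; done November 3, 2021 — permitted.
(3) permitted from October 18, 2021 + 20 days = November 7, 2021 onward; done November 8, 2021 — permitted.
(4) due by October 18, 2021 + 96 days = January 22, 2022; done January 27, 2022 — 5 days late.

No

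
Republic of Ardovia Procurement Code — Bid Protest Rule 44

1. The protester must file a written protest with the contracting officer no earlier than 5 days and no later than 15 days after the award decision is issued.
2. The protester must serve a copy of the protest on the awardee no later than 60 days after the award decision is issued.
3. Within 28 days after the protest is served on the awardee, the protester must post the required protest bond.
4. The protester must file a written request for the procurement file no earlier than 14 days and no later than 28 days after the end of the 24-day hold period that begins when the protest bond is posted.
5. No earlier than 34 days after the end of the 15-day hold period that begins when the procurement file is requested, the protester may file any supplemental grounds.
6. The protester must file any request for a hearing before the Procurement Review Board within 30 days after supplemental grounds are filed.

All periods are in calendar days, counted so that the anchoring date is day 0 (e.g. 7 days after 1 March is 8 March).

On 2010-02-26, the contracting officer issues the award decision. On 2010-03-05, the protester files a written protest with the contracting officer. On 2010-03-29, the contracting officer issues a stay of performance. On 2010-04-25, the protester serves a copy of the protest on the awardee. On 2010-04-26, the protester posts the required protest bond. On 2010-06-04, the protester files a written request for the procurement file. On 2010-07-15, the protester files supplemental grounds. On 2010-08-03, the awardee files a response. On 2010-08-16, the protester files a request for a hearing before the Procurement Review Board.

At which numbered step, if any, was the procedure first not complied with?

Step 5

Step 1 — 5 and 15 days from 2010-02-26 (when the award decision is issued) are 2010-03-03 and 2010-03-13 respectively; done 2010-03-05, which is between those dates.
Step 2 — counting 60 days from 2010-02-26 (when the award decision is issued) gives a deadline of 2010-04-27; 2010-04-25 is within that limit.
Step 3 — counting 28 days from 2010-04-25 (when the protest is served on the awardee) gives a deadline of 2010-05-23; done 2010-04-26 — timely.
Step 4 — 14 and 28 days from 2010-05-20 (end of the 24-day hold period, which began when the protest bond is posted on 2010-04-26) are 2010-06-03 and 2010-06-17 respectively; done 2010-06-04 — within the window.
Step 5 — must wait 34 days from 2010-06-19 (end of the 15-day hold period, which began when the procurement file is requested on 2010-06-04), so not before 2010-07-23; done 2010-07-15 — 8 days too early.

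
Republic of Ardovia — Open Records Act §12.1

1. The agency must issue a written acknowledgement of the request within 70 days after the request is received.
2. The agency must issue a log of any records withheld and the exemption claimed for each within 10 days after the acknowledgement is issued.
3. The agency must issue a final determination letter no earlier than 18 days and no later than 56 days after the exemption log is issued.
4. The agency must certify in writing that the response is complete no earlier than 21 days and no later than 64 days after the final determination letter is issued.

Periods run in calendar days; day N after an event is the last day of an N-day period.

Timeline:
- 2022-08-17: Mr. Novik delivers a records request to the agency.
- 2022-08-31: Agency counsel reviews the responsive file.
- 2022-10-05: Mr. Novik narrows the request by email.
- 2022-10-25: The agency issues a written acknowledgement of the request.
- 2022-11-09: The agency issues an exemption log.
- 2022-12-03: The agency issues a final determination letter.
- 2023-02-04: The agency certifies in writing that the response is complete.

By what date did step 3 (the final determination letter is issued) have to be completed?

2023-01-04

Step 3 runs from 2022-11-09, when the exemption log is issued. The window is 18–56 days after 2022-11-09; it closes on 2023-01-04.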